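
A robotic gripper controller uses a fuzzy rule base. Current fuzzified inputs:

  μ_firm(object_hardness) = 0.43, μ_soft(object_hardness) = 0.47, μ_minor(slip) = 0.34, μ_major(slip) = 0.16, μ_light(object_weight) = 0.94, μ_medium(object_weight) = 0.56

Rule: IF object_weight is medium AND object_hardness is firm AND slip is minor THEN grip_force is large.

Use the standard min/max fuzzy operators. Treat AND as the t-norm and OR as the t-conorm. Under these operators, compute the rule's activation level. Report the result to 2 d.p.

0.34

firing strength: medium=0.56, firm=0.43, minor=0.34; AND[min(a, b)] → w = 0.34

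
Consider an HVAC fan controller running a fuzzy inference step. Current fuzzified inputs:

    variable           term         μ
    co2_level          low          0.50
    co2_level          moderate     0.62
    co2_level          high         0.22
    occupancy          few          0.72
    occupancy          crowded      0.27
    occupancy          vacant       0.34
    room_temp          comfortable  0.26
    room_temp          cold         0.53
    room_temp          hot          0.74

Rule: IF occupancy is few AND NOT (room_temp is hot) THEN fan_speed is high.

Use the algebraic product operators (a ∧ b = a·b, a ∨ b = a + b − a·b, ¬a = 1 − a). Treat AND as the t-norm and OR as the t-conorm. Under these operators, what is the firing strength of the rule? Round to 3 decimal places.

firing strength: few=0.72, ¬hot=1−0.74=0.26; AND[a·b] → w = 0.1872

0.187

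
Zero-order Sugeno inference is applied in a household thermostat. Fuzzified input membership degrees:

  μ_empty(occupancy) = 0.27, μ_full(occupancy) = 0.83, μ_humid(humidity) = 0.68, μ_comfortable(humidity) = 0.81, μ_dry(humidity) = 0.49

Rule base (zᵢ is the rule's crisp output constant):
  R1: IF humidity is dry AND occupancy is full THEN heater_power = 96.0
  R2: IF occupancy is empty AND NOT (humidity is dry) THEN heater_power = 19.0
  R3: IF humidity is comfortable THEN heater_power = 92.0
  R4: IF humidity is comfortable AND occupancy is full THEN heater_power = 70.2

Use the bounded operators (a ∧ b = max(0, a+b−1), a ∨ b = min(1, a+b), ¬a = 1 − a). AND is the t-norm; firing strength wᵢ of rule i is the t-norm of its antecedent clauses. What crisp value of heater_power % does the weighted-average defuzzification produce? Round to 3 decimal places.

84.841

R1 (z=96.0): dry=0.49, full=0.83; AND[max(0, a+b−1)] → w = 0.32
R2 (z=19.0): empty=0.27, ¬dry=1−0.49=0.51; AND[max(0, a+b−1)] → w = 0.00
R3 (z=92.0): comfortable=0.81 → w = 0.81
R4 (z=70.2): comfortable=0.81, full=0.83; AND[max(0, a+b−1)] → w = 0.64
Weighted average = (0.32·96.0 + 0.00·19.0 + 0.81·92.0 + 0.64·70.2) / (0.32 + 0.00 + 0.81 + 0.64)
  = 150.1680 / 1.7700 = 84.841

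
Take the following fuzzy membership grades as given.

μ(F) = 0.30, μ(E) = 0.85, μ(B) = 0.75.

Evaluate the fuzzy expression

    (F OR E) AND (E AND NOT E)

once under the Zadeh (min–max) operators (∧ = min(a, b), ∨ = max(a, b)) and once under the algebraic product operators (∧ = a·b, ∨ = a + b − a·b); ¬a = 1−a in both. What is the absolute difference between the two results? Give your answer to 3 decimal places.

Under Zadeh (min–max):
  F OR E = max(a, b) on (0.30, 0.85) = 0.85
  NOT E = 1 − 0.85 = 0.15
  E AND NOT E = min(a, b) on (0.85, 0.15) = 0.15
  (F OR E) AND (E AND NOT E) = min(a, b) on (0.85, 0.15) = 0.15
  → value = 0.1500
Under algebraic product:
  F OR E = a + b − a·b on (0.3000, 0.8500) = 0.8950
  NOT E = 1 − 0.8500 = 0.1500
  E AND NOT E = a·b on (0.8500, 0.1500) = 0.1275
  (F OR E) AND (E AND NOT E) = a·b on (0.8950, 0.1275) = 0.1141
  → value = 0.1141
|0.1500 − 0.1141| = 0.036

0.036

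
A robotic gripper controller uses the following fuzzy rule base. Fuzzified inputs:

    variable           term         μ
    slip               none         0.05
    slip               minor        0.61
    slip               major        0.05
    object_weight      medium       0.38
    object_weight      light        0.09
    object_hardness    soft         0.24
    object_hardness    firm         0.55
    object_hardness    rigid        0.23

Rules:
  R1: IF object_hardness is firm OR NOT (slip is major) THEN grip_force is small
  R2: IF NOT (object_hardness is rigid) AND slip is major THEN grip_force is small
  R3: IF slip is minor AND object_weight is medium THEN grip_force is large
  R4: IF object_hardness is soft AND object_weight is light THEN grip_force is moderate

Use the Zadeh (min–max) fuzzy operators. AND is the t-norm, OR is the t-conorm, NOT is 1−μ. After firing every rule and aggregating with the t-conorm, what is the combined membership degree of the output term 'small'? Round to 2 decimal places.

0.95

R1: firm=0.55, ¬major=1−0.05=0.95; OR[max(a, b)] → w = 0.95
R2: ¬rigid=1−0.23=0.77, major=0.05; AND[min(a, b)] → w = 0.05
R3: minor=0.61, medium=0.38; AND[min(a, b)] → w = 0.38
R4: soft=0.24, light=0.09; AND[min(a, b)] → w = 0.09
Rules with consequent 'small': {R1, R2} → strengths 0.95, 0.05
Aggregate via t-conorm [max(a, b)]: 0.95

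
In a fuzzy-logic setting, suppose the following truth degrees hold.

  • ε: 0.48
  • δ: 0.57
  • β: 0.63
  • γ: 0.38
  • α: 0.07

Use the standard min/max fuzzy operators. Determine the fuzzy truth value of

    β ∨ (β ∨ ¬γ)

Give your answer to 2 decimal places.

¬γ = 1 − 0.38 = 0.62
β ∨ ¬γ = max(a, b) on (0.63, 0.62) = 0.63
β ∨ (β ∨ ¬γ) = max(a, b) on (0.63, 0.63) = 0.63

0.63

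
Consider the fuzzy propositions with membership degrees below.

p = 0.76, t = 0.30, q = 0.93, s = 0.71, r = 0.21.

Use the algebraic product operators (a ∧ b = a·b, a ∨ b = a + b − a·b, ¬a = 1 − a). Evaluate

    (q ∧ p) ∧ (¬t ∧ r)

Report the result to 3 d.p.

q ∧ p = a·b on (0.9300, 0.7600) = 0.7068
¬t = 1 − 0.3000 = 0.7000
¬t ∧ r = a·b on (0.7000, 0.2100) = 0.1470
(q ∧ p) ∧ (¬t ∧ r) = a·b on (0.7068, 0.1470) = 0.1039

0.104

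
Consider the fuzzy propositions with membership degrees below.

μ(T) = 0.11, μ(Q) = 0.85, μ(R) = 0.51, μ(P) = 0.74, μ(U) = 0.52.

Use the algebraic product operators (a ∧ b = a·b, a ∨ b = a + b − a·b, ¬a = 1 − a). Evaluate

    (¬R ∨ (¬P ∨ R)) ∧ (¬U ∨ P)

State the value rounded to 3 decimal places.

0.705

¬R = 1 − 0.5100 = 0.4900
¬P = 1 − 0.7400 = 0.2600
¬P ∨ R = a + b − a·b on (0.2600, 0.5100) = 0.6374
¬R ∨ (¬P ∨ R) = a + b − a·b on (0.4900, 0.6374) = 0.8151
¬U = 1 − 0.5200 = 0.4800
¬U ∨ P = a + b − a·b on (0.4800, 0.7400) = 0.8648
(¬R ∨ (¬P ∨ R)) ∧ (¬U ∨ P) = a·b on (0.8151, 0.8648) = 0.7049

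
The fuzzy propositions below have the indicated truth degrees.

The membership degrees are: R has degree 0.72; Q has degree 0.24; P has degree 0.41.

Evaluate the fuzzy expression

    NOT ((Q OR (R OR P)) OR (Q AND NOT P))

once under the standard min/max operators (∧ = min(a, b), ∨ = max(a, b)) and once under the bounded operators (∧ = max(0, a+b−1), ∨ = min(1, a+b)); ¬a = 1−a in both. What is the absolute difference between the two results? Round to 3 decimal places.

Under standard min/max:
  R OR P = max(a, b) on (0.72, 0.41) = 0.72
  Q OR (R OR P) = max(a, b) on (0.24, 0.72) = 0.72
  NOT P = 1 − 0.41 = 0.59
  Q AND NOT P = min(a, b) on (0.24, 0.59) = 0.24
  (Q OR (R OR P)) OR (Q AND NOT P) = max(a, b) on (0.72, 0.24) = 0.72
  NOT ((Q OR (R OR P)) OR (Q AND NOT P)) = 1 − 0.72 = 0.28
  → value = 0.2800
Under bounded:
  R OR P = min(1, a+b) on (0.72, 0.41) = 1.00
  Q OR (R OR P) = min(1, a+b) on (0.24, 1.00) = 1.00
  NOT P = 1 − 0.41 = 0.59
  Q AND NOT P = max(0, a+b−1) on (0.24, 0.59) = 0.00
  (Q OR (R OR P)) OR (Q AND NOT P) = min(1, a+b) on (1.00, 0.00) = 1.00
  NOT ((Q OR (R OR P)) OR (Q AND NOT P)) = 1 − 1.00 = 0.00
  → value = 0.0000
|0.2800 − 0.0000| = 0.280

0.280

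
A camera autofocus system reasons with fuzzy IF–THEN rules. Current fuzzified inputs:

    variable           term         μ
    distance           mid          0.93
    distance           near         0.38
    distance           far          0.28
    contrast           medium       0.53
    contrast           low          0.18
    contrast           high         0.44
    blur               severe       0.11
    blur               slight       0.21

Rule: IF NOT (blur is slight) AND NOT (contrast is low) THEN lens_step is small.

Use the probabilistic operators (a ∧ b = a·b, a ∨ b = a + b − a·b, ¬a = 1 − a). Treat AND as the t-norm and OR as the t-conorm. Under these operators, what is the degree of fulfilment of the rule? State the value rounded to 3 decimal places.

firing strength: ¬slight=1−0.21=0.79, ¬low=1−0.18=0.82; AND[a·b] → w = 0.6478

0.648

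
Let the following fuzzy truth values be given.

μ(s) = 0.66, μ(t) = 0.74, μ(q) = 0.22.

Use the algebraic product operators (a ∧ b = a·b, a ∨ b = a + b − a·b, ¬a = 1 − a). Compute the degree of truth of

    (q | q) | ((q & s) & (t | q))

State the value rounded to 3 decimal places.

q | q = a + b − a·b on (0.2200, 0.2200) = 0.3916
q & s = a·b on (0.2200, 0.6600) = 0.1452
t | q = a + b − a·b on (0.7400, 0.2200) = 0.7972
(q & s) & (t | q) = a·b on (0.1452, 0.7972) = 0.1158
(q | q) | ((q & s) & (t | q)) = a + b − a·b on (0.3916, 0.1158) = 0.4620

0.462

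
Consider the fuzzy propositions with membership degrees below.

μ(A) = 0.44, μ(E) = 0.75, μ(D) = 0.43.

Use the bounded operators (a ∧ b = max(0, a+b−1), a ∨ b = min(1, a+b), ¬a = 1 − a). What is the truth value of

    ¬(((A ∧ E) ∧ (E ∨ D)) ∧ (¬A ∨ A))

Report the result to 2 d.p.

A ∧ E = max(0, a+b−1) on (0.44, 0.75) = 0.19
E ∨ D = min(1, a+b) on (0.75, 0.43) = 1.00
(A ∧ E) ∧ (E ∨ D) = max(0, a+b−1) on (0.19, 1.00) = 0.19
¬A = 1 − 0.44 = 0.56
¬A ∨ A = min(1, a+b) on (0.56, 0.44) = 1.00
((A ∧ E) ∧ (E ∨ D)) ∧ (¬A ∨ A) = max(0, a+b−1) on (0.19, 1.00) = 0.19
¬(((A ∧ E) ∧ (E ∨ D)) ∧ (¬A ∨ A)) = 1 − 0.19 = 0.81

0.81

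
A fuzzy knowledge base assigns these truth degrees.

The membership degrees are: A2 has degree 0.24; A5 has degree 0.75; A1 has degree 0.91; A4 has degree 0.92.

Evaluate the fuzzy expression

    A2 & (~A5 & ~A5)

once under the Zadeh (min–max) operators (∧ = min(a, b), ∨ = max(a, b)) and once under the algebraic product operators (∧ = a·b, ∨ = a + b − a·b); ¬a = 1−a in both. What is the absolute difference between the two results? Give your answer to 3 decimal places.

Under Zadeh (min–max):
  ~A5 = 1 − 0.75 = 0.25
  ~A5 = 1 − 0.75 = 0.25
  ~A5 & ~A5 = min(a, b) on (0.25, 0.25) = 0.25
  A2 & (~A5 & ~A5) = min(a, b) on (0.24, 0.25) = 0.24
  → value = 0.2400
Under algebraic product:
  ~A5 = 1 − 0.7500 = 0.2500
  ~A5 = 1 − 0.7500 = 0.2500
  ~A5 & ~A5 = a·b on (0.2500, 0.2500) = 0.0625
  A2 & (~A5 & ~A5) = a·b on (0.2400, 0.0625) = 0.0150
  → value = 0.0150
|0.2400 − 0.0150| = 0.225

0.225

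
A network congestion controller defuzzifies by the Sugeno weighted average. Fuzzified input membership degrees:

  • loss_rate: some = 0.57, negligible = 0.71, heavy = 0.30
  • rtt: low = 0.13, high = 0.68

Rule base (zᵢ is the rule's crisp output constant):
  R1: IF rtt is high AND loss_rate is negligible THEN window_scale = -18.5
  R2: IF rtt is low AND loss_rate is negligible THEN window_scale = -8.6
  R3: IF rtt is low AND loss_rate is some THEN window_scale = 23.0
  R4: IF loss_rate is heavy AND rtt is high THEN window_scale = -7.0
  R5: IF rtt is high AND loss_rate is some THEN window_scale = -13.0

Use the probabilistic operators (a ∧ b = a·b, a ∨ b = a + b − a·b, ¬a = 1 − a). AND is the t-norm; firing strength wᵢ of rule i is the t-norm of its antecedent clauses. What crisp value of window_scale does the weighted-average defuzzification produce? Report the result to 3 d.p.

R1 (z=-18.5): high=0.68, negligible=0.71; AND[a·b] → w = 0.4828
R2 (z=-8.6): low=0.13, negligible=0.71; AND[a·b] → w = 0.0923
R3 (z=23.0): low=0.13, some=0.57; AND[a·b] → w = 0.0741
R4 (z=-7.0): heavy=0.30, high=0.68; AND[a·b] → w = 0.2040
R5 (z=-13.0): high=0.68, some=0.57; AND[a·b] → w = 0.3876
Weighted average = (0.4828·-18.5 + 0.0923·-8.6 + 0.0741·23.0 + 0.2040·-7.0 + 0.3876·-13.0) / (0.4828 + 0.0923 + 0.0741 + 0.2040 + 0.3876)
  = -14.4881 / 1.2408 = -11.676

-11.676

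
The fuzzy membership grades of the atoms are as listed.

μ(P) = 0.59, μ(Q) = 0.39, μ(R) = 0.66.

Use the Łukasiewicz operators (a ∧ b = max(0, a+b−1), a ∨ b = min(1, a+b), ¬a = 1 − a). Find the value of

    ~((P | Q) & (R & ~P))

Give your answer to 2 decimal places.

P | Q = min(1, a+b) on (0.59, 0.39) = 0.98
~P = 1 − 0.59 = 0.41
R & ~P = max(0, a+b−1) on (0.66, 0.41) = 0.07
(P | Q) & (R & ~P) = max(0, a+b−1) on (0.98, 0.07) = 0.05
~((P | Q) & (R & ~P)) = 1 − 0.05 = 0.95

0.95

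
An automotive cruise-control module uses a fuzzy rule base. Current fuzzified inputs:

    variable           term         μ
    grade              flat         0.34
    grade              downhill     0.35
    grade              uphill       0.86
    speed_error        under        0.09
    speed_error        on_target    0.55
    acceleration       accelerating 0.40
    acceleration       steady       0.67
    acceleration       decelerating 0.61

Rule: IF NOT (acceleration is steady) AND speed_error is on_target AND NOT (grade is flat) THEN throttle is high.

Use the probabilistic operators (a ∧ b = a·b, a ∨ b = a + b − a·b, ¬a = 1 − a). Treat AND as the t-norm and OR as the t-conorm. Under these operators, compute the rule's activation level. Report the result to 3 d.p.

firing strength: ¬steady=1−0.67=0.33, on_target=0.55, ¬flat=1−0.34=0.66; AND[a·b] → w = 0.1198

0.120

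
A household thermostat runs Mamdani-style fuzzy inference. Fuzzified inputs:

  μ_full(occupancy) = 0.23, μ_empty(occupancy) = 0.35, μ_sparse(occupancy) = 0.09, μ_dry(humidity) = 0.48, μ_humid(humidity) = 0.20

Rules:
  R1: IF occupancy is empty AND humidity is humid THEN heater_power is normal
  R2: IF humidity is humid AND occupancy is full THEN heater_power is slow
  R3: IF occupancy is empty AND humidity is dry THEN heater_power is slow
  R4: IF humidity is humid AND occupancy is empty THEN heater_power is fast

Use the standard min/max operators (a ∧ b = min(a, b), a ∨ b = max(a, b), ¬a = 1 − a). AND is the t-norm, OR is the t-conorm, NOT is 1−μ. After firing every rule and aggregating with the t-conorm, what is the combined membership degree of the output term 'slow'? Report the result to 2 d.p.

R1: empty=0.35, humid=0.20; AND[min(a, b)] → w = 0.20
R2: humid=0.20, full=0.23; AND[min(a, b)] → w = 0.20
R3: empty=0.35, dry=0.48; AND[min(a, b)] → w = 0.35
R4: humid=0.20, empty=0.35; AND[min(a, b)] → w = 0.20
Rules with consequent 'slow': {R2, R3} → strengths 0.20, 0.35
Aggregate via t-conorm [max(a, b)]: 0.35

0.35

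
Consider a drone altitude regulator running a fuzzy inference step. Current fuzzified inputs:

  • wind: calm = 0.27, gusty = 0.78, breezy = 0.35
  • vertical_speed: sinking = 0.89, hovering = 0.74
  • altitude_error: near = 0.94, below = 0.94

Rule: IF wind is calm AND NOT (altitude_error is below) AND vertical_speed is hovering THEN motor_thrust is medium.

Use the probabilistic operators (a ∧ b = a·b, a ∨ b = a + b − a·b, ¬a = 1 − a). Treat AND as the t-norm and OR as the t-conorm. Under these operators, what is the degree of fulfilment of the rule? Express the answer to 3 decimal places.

firing strength: calm=0.27, ¬below=1−0.94=0.06, hovering=0.74; AND[a·b] → w = 0.0120

0.012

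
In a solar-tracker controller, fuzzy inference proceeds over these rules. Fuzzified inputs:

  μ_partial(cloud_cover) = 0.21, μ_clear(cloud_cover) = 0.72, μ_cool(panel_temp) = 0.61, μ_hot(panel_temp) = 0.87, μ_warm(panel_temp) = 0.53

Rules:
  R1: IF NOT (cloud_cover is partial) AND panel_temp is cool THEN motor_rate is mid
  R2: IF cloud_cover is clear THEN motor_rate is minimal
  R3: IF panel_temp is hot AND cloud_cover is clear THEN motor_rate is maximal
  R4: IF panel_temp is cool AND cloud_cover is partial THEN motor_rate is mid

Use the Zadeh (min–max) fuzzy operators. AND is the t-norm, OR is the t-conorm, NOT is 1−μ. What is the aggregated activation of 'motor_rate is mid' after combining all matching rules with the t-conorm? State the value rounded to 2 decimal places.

R1: ¬partial=1−0.21=0.79, cool=0.61; AND[min(a, b)] → w = 0.61
R2: clear=0.72 → w = 0.72
R3: hot=0.87, clear=0.72; AND[min(a, b)] → w = 0.72
R4: cool=0.61, partial=0.21; AND[min(a, b)] → w = 0.21
Rules with consequent 'mid': {R1, R4} → strengths 0.61, 0.21
Aggregate via t-conorm [max(a, b)]: 0.61

0.61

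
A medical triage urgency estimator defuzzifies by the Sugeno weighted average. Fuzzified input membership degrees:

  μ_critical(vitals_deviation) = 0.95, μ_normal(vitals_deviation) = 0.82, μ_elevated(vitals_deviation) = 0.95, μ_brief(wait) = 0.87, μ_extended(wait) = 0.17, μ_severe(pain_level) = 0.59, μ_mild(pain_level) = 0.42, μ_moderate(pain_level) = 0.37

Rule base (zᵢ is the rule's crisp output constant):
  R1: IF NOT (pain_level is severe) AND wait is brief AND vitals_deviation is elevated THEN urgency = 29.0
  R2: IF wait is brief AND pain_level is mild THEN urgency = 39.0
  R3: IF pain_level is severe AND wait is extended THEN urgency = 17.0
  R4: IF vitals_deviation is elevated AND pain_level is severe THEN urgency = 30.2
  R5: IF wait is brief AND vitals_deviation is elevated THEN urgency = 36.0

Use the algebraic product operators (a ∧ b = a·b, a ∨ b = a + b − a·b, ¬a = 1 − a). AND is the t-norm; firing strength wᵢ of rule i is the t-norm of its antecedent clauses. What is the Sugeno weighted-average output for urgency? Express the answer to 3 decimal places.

33.065

R1 (z=29.0): ¬severe=1−0.59=0.41, brief=0.87, elevated=0.95; AND[a·b] → w = 0.3389
R2 (z=39.0): brief=0.87, mild=0.42; AND[a·b] → w = 0.3654
R3 (z=17.0): severe=0.59, extended=0.17; AND[a·b] → w = 0.1003
R4 (z=30.2): elevated=0.95, severe=0.59; AND[a·b] → w = 0.5605
R5 (z=36.0): brief=0.87, elevated=0.95; AND[a·b] → w = 0.8265
Weighted average = (0.3389·29.0 + 0.3654·39.0 + 0.1003·17.0 + 0.5605·30.2 + 0.8265·36.0) / (0.3389 + 0.3654 + 0.1003 + 0.5605 + 0.8265)
  = 72.4639 / 2.1916 = 33.065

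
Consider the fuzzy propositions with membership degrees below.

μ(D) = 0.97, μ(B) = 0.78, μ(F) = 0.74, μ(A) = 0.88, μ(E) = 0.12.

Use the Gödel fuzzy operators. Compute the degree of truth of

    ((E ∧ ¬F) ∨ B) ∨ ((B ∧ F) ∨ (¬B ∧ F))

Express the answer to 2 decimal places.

0.78

¬F = 1 − 0.74 = 0.26
E ∧ ¬F = min(a, b) on (0.12, 0.26) = 0.12
(E ∧ ¬F) ∨ B = max(a, b) on (0.12, 0.78) = 0.78
B ∧ F = min(a, b) on (0.78, 0.74) = 0.74
¬B = 1 − 0.78 = 0.22
¬B ∧ F = min(a, b) on (0.22, 0.74) = 0.22
(B ∧ F) ∨ (¬B ∧ F) = max(a, b) on (0.74, 0.22) = 0.74
((E ∧ ¬F) ∨ B) ∨ ((B ∧ F) ∨ (¬B ∧ F)) = max(a, b) on (0.78, 0.74) = 0.78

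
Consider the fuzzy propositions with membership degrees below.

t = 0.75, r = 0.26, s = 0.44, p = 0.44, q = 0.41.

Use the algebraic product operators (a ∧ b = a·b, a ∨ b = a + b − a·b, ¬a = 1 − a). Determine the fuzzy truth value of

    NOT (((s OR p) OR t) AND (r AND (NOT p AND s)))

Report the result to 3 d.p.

0.941

s OR p = a + b − a·b on (0.4400, 0.4400) = 0.6864
(s OR p) OR t = a + b − a·b on (0.6864, 0.7500) = 0.9216
NOT p = 1 − 0.4400 = 0.5600
NOT p AND s = a·b on (0.5600, 0.4400) = 0.2464
r AND (NOT p AND s) = a·b on (0.2600, 0.2464) = 0.0641
((s OR p) OR t) AND (r AND (NOT p AND s)) = a·b on (0.9216, 0.0641) = 0.0590
NOT (((s OR p) OR t) AND (r AND (NOT p AND s))) = 1 − 0.0590 = 0.9410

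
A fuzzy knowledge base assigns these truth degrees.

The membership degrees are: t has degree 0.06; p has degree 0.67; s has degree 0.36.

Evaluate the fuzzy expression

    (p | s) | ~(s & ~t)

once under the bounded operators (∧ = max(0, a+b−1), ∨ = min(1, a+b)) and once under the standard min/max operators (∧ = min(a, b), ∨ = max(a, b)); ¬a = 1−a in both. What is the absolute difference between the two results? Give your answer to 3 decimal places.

Under bounded:
  p | s = min(1, a+b) on (0.67, 0.36) = 1.00
  ~t = 1 − 0.06 = 0.94
  s & ~t = max(0, a+b−1) on (0.36, 0.94) = 0.30
  ~(s & ~t) = 1 − 0.30 = 0.70
  (p | s) | ~(s & ~t) = min(1, a+b) on (1.00, 0.70) = 1.00
  → value = 1.0000
Under standard min/max:
  p | s = max(a, b) on (0.67, 0.36) = 0.67
  ~t = 1 − 0.06 = 0.94
  s & ~t = min(a, b) on (0.36, 0.94) = 0.36
  ~(s & ~t) = 1 − 0.36 = 0.64
  (p | s) | ~(s & ~t) = max(a, b) on (0.67, 0.64) = 0.67
  → value = 0.6700
|1.0000 − 0.6700| = 0.330

0.330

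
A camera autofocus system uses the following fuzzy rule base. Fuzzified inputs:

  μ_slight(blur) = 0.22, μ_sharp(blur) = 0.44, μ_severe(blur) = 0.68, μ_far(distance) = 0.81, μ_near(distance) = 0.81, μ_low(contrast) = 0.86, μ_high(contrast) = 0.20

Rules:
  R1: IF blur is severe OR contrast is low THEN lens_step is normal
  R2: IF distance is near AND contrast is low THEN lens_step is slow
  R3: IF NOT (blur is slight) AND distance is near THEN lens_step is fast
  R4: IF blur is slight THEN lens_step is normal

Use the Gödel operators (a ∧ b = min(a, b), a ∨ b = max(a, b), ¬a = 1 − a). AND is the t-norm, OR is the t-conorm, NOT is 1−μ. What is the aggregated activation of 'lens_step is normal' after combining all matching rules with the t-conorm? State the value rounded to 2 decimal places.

R1: severe=0.68, low=0.86; OR[max(a, b)] → w = 0.86
R2: near=0.81, low=0.86; AND[min(a, b)] → w = 0.81
R3: ¬slight=1−0.22=0.78, near=0.81; AND[min(a, b)] → w = 0.78
R4: slight=0.22 → w = 0.22
Rules with consequent 'normal': {R1, R4} → strengths 0.86, 0.22
Aggregate via t-conorm [max(a, b)]: 0.86

0.86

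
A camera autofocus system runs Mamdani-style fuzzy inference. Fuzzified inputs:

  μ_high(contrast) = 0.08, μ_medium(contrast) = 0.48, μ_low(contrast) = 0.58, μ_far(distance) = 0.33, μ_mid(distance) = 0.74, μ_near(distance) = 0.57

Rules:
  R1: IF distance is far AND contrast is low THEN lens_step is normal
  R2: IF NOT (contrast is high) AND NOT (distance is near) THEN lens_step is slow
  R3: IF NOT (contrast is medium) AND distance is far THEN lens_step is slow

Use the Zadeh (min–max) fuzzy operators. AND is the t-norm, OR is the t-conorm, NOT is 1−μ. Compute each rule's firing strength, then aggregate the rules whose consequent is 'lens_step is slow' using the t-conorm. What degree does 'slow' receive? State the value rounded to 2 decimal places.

R1: far=0.33, low=0.58; AND[min(a, b)] → w = 0.33
R2: ¬high=1−0.08=0.92, ¬near=1−0.57=0.43; AND[min(a, b)] → w = 0.43
R3: ¬medium=1−0.48=0.52, far=0.33; AND[min(a, b)] → w = 0.33
Rules with consequent 'slow': {R2, R3} → strengths 0.43, 0.33
Aggregate via t-conorm [max(a, b)]: 0.43

0.43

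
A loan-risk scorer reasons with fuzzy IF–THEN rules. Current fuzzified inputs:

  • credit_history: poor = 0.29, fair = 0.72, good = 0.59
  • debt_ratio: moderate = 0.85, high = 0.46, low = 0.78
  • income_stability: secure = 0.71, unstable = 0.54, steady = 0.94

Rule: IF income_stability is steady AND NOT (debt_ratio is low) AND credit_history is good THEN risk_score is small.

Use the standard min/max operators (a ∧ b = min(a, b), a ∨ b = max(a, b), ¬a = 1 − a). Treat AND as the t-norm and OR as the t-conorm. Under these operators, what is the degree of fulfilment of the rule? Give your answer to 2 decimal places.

0.22

firing strength: steady=0.94, ¬low=1−0.78=0.22, good=0.59; AND[min(a, b)] → w = 0.22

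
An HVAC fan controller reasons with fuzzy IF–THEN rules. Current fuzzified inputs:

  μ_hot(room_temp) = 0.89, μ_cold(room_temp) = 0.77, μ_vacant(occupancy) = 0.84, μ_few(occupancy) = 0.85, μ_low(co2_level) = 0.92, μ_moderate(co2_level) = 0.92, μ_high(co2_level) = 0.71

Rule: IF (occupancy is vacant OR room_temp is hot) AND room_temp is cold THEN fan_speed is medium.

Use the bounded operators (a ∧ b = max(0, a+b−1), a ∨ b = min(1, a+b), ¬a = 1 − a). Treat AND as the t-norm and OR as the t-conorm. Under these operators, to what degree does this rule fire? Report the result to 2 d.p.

0.77

firing strength: (vacant=0.84 OR hot=0.89) = 1.00; AND[max(0, a+b−1)] with cold=0.77 → w = 0.77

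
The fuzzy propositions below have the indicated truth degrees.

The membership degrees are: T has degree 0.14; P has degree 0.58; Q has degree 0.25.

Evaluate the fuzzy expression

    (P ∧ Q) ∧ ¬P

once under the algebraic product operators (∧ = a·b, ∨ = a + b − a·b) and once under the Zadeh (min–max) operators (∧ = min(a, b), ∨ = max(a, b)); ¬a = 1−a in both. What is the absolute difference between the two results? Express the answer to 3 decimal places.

0.189

Under algebraic product:
  P ∧ Q = a·b on (0.5800, 0.2500) = 0.1450
  ¬P = 1 − 0.5800 = 0.4200
  (P ∧ Q) ∧ ¬P = a·b on (0.1450, 0.4200) = 0.0609
  → value = 0.0609
Under Zadeh (min–max):
  P ∧ Q = min(a, b) on (0.58, 0.25) = 0.25
  ¬P = 1 − 0.58 = 0.42
  (P ∧ Q) ∧ ¬P = min(a, b) on (0.25, 0.42) = 0.25
  → value = 0.2500
|0.0609 − 0.2500| = 0.189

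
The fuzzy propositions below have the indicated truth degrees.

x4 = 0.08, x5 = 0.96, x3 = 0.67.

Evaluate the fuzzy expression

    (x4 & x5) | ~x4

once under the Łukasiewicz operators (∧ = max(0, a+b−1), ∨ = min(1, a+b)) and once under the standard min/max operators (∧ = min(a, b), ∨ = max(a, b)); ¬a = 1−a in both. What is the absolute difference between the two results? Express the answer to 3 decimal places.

0.040

Under Łukasiewicz:
  x4 & x5 = max(0, a+b−1) on (0.08, 0.96) = 0.04
  ~x4 = 1 − 0.08 = 0.92
  (x4 & x5) | ~x4 = min(1, a+b) on (0.04, 0.92) = 0.96
  → value = 0.9600
Under standard min/max:
  x4 & x5 = min(a, b) on (0.08, 0.96) = 0.08
  ~x4 = 1 − 0.08 = 0.92
  (x4 & x5) | ~x4 = max(a, b) on (0.08, 0.92) = 0.92
  → value = 0.9200
|0.9600 − 0.9200| = 0.040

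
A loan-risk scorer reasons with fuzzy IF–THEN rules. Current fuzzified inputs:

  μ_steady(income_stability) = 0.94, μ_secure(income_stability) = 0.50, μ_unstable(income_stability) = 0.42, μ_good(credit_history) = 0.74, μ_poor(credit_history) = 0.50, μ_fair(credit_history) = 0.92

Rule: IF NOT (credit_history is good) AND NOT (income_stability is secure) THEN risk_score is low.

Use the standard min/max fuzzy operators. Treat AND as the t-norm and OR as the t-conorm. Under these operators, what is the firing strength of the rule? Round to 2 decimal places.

0.26

firing strength: ¬good=1−0.74=0.26, ¬secure=1−0.50=0.50; AND[min(a, b)] → w = 0.26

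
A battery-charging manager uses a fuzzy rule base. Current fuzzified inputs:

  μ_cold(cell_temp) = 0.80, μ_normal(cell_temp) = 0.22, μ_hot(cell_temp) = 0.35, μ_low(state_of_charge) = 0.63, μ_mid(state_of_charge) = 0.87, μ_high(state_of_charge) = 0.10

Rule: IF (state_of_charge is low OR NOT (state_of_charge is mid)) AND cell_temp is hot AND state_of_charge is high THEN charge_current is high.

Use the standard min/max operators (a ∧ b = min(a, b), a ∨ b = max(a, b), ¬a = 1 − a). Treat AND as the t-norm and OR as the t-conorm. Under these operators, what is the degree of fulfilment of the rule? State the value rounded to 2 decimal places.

0.10

firing strength: (low=0.63 OR ¬mid=1−0.87=0.13) = 0.63; AND[min(a, b)] with hot=0.35, high=0.10 → w = 0.10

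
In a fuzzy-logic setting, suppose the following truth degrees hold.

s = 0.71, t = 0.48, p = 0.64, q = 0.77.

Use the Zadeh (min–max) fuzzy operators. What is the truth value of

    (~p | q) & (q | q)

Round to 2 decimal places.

~p = 1 − 0.64 = 0.36
~p | q = max(a, b) on (0.36, 0.77) = 0.77
q | q = max(a, b) on (0.77, 0.77) = 0.77
(~p | q) & (q | q) = min(a, b) on (0.77, 0.77) = 0.77

0.77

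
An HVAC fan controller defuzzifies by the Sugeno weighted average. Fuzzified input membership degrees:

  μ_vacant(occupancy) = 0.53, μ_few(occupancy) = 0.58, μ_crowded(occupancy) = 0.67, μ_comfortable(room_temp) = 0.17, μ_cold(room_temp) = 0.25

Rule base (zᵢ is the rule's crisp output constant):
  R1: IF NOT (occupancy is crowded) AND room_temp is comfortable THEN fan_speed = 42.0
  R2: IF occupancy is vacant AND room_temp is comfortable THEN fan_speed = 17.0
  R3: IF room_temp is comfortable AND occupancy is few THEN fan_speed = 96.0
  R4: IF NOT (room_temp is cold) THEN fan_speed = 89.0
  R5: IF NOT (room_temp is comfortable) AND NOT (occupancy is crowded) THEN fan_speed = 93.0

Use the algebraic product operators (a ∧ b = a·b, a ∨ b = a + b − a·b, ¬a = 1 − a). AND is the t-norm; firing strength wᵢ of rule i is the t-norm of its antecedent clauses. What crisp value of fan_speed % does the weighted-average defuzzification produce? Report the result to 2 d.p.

R1 (z=42.0): ¬crowded=1−0.67=0.33, comfortable=0.17; AND[a·b] → w = 0.0561
R2 (z=17.0): vacant=0.53, comfortable=0.17; AND[a·b] → w = 0.0901
R3 (z=96.0): comfortable=0.17, few=0.58; AND[a·b] → w = 0.0986
R4 (z=89.0): ¬cold=1−0.25=0.75 → w = 0.7500
R5 (z=93.0): ¬comfortable=1−0.17=0.83, ¬crowded=1−0.67=0.33; AND[a·b] → w = 0.2739
Weighted average = (0.0561·42.0 + 0.0901·17.0 + 0.0986·96.0 + 0.7500·89.0 + 0.2739·93.0) / (0.0561 + 0.0901 + 0.0986 + 0.7500 + 0.2739)
  = 105.5762 / 1.2687 = 83.22

83.22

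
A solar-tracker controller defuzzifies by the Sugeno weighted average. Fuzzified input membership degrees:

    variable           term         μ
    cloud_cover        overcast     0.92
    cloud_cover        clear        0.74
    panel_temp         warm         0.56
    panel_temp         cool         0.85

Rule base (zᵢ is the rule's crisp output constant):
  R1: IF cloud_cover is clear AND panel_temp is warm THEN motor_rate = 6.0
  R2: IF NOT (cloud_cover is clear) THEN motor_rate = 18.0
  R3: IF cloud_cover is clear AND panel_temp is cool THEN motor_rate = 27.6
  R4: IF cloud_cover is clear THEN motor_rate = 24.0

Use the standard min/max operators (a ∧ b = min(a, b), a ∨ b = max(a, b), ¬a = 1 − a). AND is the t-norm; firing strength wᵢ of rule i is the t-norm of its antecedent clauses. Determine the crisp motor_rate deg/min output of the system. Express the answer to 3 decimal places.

R1 (z=6.0): clear=0.74, warm=0.56; AND[min(a, b)] → w = 0.56
R2 (z=18.0): ¬clear=1−0.74=0.26 → w = 0.26
R3 (z=27.6): clear=0.74, cool=0.85; AND[min(a, b)] → w = 0.74
R4 (z=24.0): clear=0.74 → w = 0.74
Weighted average = (0.56·6.0 + 0.26·18.0 + 0.74·27.6 + 0.74·24.0) / (0.56 + 0.26 + 0.74 + 0.74)
  = 46.2240 / 2.3000 = 20.097

20.097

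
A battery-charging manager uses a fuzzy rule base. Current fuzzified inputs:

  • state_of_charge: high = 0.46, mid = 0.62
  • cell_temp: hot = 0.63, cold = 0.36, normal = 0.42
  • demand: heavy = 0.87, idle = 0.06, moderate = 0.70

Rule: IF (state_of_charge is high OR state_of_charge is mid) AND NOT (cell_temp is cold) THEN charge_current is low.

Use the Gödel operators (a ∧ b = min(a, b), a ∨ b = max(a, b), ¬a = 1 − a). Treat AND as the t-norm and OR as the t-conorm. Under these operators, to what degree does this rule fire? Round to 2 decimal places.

0.62

firing strength: (high=0.46 OR mid=0.62) = 0.62; AND[min(a, b)] with ¬cold=1−0.36=0.64 → w = 0.62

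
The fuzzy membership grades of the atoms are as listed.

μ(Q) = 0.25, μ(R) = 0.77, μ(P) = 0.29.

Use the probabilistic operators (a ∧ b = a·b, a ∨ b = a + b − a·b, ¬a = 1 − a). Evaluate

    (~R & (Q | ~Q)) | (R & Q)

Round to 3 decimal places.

0.343

~R = 1 − 0.7700 = 0.2300
~Q = 1 − 0.2500 = 0.7500
Q | ~Q = a + b − a·b on (0.2500, 0.7500) = 0.8125
~R & (Q | ~Q) = a·b on (0.2300, 0.8125) = 0.1869
R & Q = a·b on (0.7700, 0.2500) = 0.1925
(~R & (Q | ~Q)) | (R & Q) = a + b − a·b on (0.1869, 0.1925) = 0.3434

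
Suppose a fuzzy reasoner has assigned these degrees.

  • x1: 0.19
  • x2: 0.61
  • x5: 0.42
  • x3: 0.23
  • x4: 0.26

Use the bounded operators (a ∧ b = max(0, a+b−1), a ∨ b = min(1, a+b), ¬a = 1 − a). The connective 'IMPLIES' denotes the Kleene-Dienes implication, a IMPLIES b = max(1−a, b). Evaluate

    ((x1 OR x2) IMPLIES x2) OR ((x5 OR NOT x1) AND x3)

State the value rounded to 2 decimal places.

0.84

x1 OR x2 = min(1, a+b) on (0.19, 0.61) = 0.80
(x1 OR x2) IMPLIES x2  [Kleene-Dienes: max(1−a, b)] with a=0.80, b=0.61 → 0.61
NOT x1 = 1 − 0.19 = 0.81
x5 OR NOT x1 = min(1, a+b) on (0.42, 0.81) = 1.00
(x5 OR NOT x1) AND x3 = max(0, a+b−1) on (1.00, 0.23) = 0.23
((x1 OR x2) IMPLIES x2) OR ((x5 OR NOT x1) AND x3) = min(1, a+b) on (0.61, 0.23) = 0.84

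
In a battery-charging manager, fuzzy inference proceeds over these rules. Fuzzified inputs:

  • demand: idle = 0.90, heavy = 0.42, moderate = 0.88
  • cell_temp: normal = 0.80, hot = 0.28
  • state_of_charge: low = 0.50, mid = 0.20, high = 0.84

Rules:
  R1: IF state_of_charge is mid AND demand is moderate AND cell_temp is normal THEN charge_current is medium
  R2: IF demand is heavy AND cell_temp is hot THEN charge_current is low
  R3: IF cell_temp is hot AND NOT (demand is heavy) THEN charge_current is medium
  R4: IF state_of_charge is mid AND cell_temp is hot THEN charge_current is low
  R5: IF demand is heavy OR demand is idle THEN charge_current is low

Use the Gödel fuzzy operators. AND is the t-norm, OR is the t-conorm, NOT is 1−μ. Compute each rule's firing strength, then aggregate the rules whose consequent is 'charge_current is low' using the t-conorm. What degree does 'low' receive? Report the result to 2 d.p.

0.90

R1: mid=0.20, moderate=0.88, normal=0.80; AND[min(a, b)] → w = 0.20
R2: heavy=0.42, hot=0.28; AND[min(a, b)] → w = 0.28
R3: hot=0.28, ¬heavy=1−0.42=0.58; AND[min(a, b)] → w = 0.28
R4: mid=0.20, hot=0.28; AND[min(a, b)] → w = 0.20
R5: heavy=0.42, idle=0.90; OR[max(a, b)] → w = 0.90
Rules with consequent 'low': {R2, R4, R5} → strengths 0.28, 0.20, 0.90
Aggregate via t-conorm [max(a, b)]: 0.90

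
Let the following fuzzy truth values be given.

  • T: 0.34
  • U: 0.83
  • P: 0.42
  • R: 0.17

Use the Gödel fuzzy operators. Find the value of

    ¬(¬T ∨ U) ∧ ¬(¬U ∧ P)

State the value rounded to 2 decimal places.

¬T = 1 − 0.34 = 0.66
¬T ∨ U = max(a, b) on (0.66, 0.83) = 0.83
¬(¬T ∨ U) = 1 − 0.83 = 0.17
¬U = 1 − 0.83 = 0.17
¬U ∧ P = min(a, b) on (0.17, 0.42) = 0.17
¬(¬U ∧ P) = 1 − 0.17 = 0.83
¬(¬T ∨ U) ∧ ¬(¬U ∧ P) = min(a, b) on (0.17, 0.83) = 0.17

0.17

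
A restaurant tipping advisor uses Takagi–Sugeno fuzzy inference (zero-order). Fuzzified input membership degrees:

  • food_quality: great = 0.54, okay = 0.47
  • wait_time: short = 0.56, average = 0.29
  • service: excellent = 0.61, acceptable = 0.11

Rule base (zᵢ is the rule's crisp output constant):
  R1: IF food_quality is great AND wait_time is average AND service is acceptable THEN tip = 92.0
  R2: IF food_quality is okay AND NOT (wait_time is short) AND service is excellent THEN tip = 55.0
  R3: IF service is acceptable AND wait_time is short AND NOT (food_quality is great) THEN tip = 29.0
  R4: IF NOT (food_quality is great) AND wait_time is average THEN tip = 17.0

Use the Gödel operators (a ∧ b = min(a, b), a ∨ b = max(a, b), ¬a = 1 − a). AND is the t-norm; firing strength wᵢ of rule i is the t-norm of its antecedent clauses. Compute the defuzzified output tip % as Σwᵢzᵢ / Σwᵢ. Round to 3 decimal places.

R1 (z=92.0): great=0.54, average=0.29, acceptable=0.11; AND[min(a, b)] → w = 0.11
R2 (z=55.0): okay=0.47, ¬short=1−0.56=0.44, excellent=0.61; AND[min(a, b)] → w = 0.44
R3 (z=29.0): acceptable=0.11, short=0.56, ¬great=1−0.54=0.46; AND[min(a, b)] → w = 0.11
R4 (z=17.0): ¬great=1−0.54=0.46, average=0.29; AND[min(a, b)] → w = 0.29
Weighted average = (0.11·92.0 + 0.44·55.0 + 0.11·29.0 + 0.29·17.0) / (0.11 + 0.44 + 0.11 + 0.29)
  = 42.4400 / 0.9500 = 44.674

44.674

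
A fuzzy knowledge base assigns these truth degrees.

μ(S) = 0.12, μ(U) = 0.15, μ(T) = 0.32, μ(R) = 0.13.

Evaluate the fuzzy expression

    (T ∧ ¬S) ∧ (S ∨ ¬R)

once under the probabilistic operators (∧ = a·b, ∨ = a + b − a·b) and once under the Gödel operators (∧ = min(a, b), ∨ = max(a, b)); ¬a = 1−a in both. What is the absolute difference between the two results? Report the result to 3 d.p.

Under probabilistic:
  ¬S = 1 − 0.1200 = 0.8800
  T ∧ ¬S = a·b on (0.3200, 0.8800) = 0.2816
  ¬R = 1 − 0.1300 = 0.8700
  S ∨ ¬R = a + b − a·b on (0.1200, 0.8700) = 0.8856
  (T ∧ ¬S) ∧ (S ∨ ¬R) = a·b on (0.2816, 0.8856) = 0.2494
  → value = 0.2494
Under Gödel:
  ¬S = 1 − 0.12 = 0.88
  T ∧ ¬S = min(a, b) on (0.32, 0.88) = 0.32
  ¬R = 1 − 0.13 = 0.87
  S ∨ ¬R = max(a, b) on (0.12, 0.87) = 0.87
  (T ∧ ¬S) ∧ (S ∨ ¬R) = min(a, b) on (0.32, 0.87) = 0.32
  → value = 0.3200
|0.2494 − 0.3200| = 0.071

0.071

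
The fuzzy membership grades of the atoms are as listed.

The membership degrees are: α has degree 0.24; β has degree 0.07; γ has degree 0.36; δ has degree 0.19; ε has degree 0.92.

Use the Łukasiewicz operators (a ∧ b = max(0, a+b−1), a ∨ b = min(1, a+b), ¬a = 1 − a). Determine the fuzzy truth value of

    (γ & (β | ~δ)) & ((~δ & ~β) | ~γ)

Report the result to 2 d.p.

~δ = 1 − 0.19 = 0.81
β | ~δ = min(1, a+b) on (0.07, 0.81) = 0.88
γ & (β | ~δ) = max(0, a+b−1) on (0.36, 0.88) = 0.24
~δ = 1 − 0.19 = 0.81
~β = 1 − 0.07 = 0.93
~δ & ~β = max(0, a+b−1) on (0.81, 0.93) = 0.74
~γ = 1 − 0.36 = 0.64
(~δ & ~β) | ~γ = min(1, a+b) on (0.74, 0.64) = 1.00
(γ & (β | ~δ)) & ((~δ & ~β) | ~γ) = max(0, a+b−1) on (0.24, 1.00) = 0.24

0.24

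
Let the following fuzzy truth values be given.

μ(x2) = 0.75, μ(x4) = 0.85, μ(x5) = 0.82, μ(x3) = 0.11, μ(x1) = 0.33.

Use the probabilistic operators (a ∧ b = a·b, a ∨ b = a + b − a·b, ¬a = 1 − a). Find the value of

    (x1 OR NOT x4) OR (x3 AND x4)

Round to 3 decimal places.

0.484

NOT x4 = 1 − 0.8500 = 0.1500
x1 OR NOT x4 = a + b − a·b on (0.3300, 0.1500) = 0.4305
x3 AND x4 = a·b on (0.1100, 0.8500) = 0.0935
(x1 OR NOT x4) OR (x3 AND x4) = a + b − a·b on (0.4305, 0.0935) = 0.4837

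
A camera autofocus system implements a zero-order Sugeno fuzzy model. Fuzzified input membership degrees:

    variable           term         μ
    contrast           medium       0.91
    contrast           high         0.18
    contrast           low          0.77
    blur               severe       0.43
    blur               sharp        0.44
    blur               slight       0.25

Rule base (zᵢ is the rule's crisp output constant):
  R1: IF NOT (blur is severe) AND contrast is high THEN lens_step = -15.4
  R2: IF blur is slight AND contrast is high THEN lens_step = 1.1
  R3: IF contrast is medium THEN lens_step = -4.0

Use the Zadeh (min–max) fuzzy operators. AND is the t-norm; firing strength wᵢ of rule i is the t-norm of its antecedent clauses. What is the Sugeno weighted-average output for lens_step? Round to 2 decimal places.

-4.89

R1 (z=-15.4): ¬severe=1−0.43=0.57, high=0.18; AND[min(a, b)] → w = 0.18
R2 (z=1.1): slight=0.25, high=0.18; AND[min(a, b)] → w = 0.18
R3 (z=-4.0): medium=0.91 → w = 0.91
Weighted average = (0.18·-15.4 + 0.18·1.1 + 0.91·-4.0) / (0.18 + 0.18 + 0.91)
  = -6.2140 / 1.2700 = -4.89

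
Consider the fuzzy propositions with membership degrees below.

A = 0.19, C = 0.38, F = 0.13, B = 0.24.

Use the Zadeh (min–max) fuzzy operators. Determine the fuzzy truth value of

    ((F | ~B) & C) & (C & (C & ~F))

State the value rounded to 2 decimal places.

0.38

~B = 1 − 0.24 = 0.76
F | ~B = max(a, b) on (0.13, 0.76) = 0.76
(F | ~B) & C = min(a, b) on (0.76, 0.38) = 0.38
~F = 1 − 0.13 = 0.87
C & ~F = min(a, b) on (0.38, 0.87) = 0.38
C & (C & ~F) = min(a, b) on (0.38, 0.38) = 0.38
((F | ~B) & C) & (C & (C & ~F)) = min(a, b) on (0.38, 0.38) = 0.38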